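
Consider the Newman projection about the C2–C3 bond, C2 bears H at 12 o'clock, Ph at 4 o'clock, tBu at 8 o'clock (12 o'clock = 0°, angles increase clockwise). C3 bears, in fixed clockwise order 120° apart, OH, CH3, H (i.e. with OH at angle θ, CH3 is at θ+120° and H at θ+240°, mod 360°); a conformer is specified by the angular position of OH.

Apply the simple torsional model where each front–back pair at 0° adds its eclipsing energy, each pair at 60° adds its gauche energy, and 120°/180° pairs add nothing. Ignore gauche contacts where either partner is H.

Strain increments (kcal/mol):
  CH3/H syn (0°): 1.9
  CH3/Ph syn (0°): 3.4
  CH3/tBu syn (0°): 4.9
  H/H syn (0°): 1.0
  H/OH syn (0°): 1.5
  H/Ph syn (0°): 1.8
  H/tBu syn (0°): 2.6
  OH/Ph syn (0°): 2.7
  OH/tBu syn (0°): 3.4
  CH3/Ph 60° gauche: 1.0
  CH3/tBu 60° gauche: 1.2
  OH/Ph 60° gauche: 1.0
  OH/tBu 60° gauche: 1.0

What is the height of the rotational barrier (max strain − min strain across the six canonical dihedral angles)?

OH at 0° (eclipsed): H(0°)/OH(0°) eclipsed 1.5; Ph(120°)/CH3(120°) eclipsed 3.4; tBu(240°)/H(240°) eclipsed 2.6 → 7.5 kcal/mol.
OH at 60° (staggered): Ph(120°)/OH(60°) gauche 1.0; Ph(120°)/CH3(180°) gauche 1.0; tBu(240°)/CH3(180°) gauche 1.2 → 3.2 kcal/mol.
OH at 120° (eclipsed): H(0°)/H(0°) eclipsed 1.0; Ph(120°)/OH(120°) eclipsed 2.7; tBu(240°)/CH3(240°) eclipsed 4.9 → 8.6 kcal/mol.
OH at 180° (staggered): Ph(120°)/OH(180°) gauche 1.0; tBu(240°)/OH(180°) gauche 1.0; tBu(240°)/CH3(300°) gauche 1.2 → 3.2 kcal/mol.
OH at 240° (eclipsed): H(0°)/CH3(0°) eclipsed 1.9; Ph(120°)/H(120°) eclipsed 1.8; tBu(240°)/OH(240°) eclipsed 3.4 → 7.1 kcal/mol.
OH at 300° (staggered): Ph(120°)/CH3(60°) gauche 1.0; tBu(240°)/OH(300°) gauche 1.0 → 2.0 kcal/mol.
Max at 120° (8.6 kcal/mol), min at 300° (2.0 kcal/mol); barrier = 6.6 kcal/mol.

6.6 kcal/mol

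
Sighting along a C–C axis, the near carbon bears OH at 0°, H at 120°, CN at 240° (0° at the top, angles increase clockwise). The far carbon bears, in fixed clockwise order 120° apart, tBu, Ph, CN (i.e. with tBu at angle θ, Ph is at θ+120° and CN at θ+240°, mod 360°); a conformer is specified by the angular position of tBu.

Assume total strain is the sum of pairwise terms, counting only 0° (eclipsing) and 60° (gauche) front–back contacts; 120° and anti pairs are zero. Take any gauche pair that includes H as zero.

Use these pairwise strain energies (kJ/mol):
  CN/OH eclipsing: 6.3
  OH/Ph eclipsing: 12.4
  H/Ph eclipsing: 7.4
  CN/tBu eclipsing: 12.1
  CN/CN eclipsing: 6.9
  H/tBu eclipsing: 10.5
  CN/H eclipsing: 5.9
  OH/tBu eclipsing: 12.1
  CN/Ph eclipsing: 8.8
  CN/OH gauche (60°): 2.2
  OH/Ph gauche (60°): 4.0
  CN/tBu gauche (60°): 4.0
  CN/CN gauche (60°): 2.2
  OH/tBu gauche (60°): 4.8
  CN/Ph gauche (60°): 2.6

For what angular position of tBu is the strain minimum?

60°

tBu at 0° (eclipsed): OH(0°)/tBu(0°) eclipsed 12.1; H(120°)/Ph(120°) eclipsed 7.4; CN(240°)/CN(240°) eclipsed 6.9 → 26.4 kJ/mol.
tBu at 60° (staggered): OH(0°)/tBu(60°) gauche 4.8; OH(0°)/CN(300°) gauche 2.2; CN(240°)/Ph(180°) gauche 2.6; CN(240°)/CN(300°) gauche 2.2 → 11.8 kJ/mol.
tBu at 120° (eclipsed): OH(0°)/CN(0°) eclipsed 6.3; H(120°)/tBu(120°) eclipsed 10.5; CN(240°)/Ph(240°) eclipsed 8.8 → 25.6 kJ/mol.
tBu at 180° (staggered): OH(0°)/Ph(300°) gauche 4.0; OH(0°)/CN(60°) gauche 2.2; CN(240°)/tBu(180°) gauche 4.0; CN(240°)/Ph(300°) gauche 2.6 → 12.8 kJ/mol.
tBu at 240° (eclipsed): OH(0°)/Ph(0°) eclipsed 12.4; H(120°)/CN(120°) eclipsed 5.9; CN(240°)/tBu(240°) eclipsed 12.1 → 30.4 kJ/mol.
tBu at 300° (staggered): OH(0°)/tBu(300°) gauche 4.8; OH(0°)/Ph(60°) gauche 4.0; CN(240°)/tBu(300°) gauche 4.0; CN(240°)/CN(180°) gauche 2.2 → 15.0 kJ/mol.
The minimum (11.8 kJ/mol) occurs with tBu at 60°.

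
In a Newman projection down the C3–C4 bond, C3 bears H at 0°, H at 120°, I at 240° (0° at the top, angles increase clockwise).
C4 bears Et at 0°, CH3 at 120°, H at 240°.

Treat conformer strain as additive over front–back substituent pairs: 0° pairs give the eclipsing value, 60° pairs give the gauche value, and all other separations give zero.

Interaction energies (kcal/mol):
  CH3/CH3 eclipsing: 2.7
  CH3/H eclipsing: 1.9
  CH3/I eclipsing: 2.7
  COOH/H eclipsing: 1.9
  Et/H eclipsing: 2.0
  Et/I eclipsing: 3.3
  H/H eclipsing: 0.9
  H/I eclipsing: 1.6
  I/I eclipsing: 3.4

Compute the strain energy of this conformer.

5.5 kcal/mol

This conformer (eclipsed): H–Et eclipsed, H–CH3 eclipsed, I–H eclipsed; 2.0 + 1.9 + 1.6 = 5.5 kcal/mol.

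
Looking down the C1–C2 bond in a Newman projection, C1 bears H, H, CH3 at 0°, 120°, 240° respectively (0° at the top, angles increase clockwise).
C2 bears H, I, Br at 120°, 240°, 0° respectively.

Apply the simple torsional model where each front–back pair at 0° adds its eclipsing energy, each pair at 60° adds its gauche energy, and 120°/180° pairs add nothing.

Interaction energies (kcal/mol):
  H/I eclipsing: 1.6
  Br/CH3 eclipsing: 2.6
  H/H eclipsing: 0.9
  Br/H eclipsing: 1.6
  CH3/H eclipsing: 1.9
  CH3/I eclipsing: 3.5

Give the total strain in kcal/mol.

6.0 kcal/mol

This conformer (eclipsed): H–Br eclipsed, H–H eclipsed, CH3–I eclipsed; 1.6 + 0.9 + 3.5 = 6.0 kcal/mol.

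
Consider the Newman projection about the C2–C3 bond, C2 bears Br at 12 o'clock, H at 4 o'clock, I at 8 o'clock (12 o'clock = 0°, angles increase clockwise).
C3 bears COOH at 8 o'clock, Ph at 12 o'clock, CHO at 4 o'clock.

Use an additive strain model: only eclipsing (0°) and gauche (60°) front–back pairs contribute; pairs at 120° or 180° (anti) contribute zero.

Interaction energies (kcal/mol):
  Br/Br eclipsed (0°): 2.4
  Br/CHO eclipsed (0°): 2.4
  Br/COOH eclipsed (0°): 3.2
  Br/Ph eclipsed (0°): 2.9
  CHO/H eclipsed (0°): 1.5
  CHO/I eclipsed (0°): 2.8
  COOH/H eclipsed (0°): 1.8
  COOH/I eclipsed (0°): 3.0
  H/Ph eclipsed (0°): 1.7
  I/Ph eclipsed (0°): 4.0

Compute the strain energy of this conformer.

7.4 kcal/mol

This conformer (eclipsed): Br–Ph eclipsed, H–CHO eclipsed, I–COOH eclipsed; 2.9 + 1.5 + 3.0 = 7.4 kcal/mol.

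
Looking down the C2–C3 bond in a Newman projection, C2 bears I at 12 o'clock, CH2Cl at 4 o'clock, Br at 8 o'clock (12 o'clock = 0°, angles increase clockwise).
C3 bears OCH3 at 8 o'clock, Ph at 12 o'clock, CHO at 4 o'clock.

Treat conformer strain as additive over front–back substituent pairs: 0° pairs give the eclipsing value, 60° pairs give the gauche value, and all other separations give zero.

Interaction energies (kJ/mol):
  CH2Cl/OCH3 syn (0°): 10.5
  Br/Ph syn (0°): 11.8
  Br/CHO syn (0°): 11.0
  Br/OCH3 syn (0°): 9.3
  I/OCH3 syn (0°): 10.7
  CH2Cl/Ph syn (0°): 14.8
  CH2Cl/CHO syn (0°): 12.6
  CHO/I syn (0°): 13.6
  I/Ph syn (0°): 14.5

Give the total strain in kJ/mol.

36.4 kJ/mol

This conformer (eclipsed): I–Ph eclipsed, CH2Cl–CHO eclipsed, Br–OCH3 eclipsed; 14.5 + 12.6 + 9.3 = 36.4 kJ/mol.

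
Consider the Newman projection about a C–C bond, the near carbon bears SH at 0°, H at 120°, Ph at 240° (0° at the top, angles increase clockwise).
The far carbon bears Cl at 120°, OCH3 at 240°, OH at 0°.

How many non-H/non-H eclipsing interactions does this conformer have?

Non-H eclipsing pairs: SH(0°)/OH(0°); Ph(240°)/OCH3(240°) — 2 interactions.

2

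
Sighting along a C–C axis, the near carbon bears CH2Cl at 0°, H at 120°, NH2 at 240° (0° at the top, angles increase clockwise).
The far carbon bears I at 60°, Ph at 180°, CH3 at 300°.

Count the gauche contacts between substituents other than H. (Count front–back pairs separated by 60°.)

Non-H gauche pairs: CH2Cl(0°)/I(60°); CH2Cl(0°)/CH3(300°); NH2(240°)/Ph(180°); NH2(240°)/CH3(300°) — 4 interactions.

4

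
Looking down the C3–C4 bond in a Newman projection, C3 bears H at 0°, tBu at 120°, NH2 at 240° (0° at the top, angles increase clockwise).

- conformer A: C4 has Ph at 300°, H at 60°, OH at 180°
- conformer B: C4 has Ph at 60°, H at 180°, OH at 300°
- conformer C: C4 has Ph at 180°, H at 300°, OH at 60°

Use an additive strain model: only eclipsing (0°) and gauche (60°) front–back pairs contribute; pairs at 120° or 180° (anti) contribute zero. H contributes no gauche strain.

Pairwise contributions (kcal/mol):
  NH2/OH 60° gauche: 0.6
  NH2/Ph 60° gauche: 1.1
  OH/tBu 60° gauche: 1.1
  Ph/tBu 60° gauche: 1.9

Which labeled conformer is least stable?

A is staggered. tBu at 120° is gauche with OH at 180° (1.1); NH2 at 240° is gauche with Ph at 300° (1.1); NH2 at 240° is gauche with OH at 180° (0.6). Total 2.8 kcal/mol.
B is staggered. tBu at 120° is gauche with Ph at 60° (1.9); NH2 at 240° is gauche with OH at 300° (0.6). Total 2.5 kcal/mol.
C is staggered. tBu at 120° is gauche with Ph at 180° (1.9); tBu at 120° is gauche with OH at 60° (1.1); NH2 at 240° is gauche with Ph at 180° (1.1). Total 4.1 kcal/mol.
C has the highest total (4.1 kcal/mol).

C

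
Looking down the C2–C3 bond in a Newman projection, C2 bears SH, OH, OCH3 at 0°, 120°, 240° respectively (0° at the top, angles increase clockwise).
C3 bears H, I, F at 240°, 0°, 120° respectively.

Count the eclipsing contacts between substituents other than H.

Non-H eclipsing pairs: SH(0°)/I(0°); OH(120°)/F(120°) — 2 interactions.

2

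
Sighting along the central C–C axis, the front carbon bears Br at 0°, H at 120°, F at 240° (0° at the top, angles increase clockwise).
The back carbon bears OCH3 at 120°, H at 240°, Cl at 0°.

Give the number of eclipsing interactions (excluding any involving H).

Non-H eclipsing pairs: Br(0°)/Cl(0°) — 1 interaction.

1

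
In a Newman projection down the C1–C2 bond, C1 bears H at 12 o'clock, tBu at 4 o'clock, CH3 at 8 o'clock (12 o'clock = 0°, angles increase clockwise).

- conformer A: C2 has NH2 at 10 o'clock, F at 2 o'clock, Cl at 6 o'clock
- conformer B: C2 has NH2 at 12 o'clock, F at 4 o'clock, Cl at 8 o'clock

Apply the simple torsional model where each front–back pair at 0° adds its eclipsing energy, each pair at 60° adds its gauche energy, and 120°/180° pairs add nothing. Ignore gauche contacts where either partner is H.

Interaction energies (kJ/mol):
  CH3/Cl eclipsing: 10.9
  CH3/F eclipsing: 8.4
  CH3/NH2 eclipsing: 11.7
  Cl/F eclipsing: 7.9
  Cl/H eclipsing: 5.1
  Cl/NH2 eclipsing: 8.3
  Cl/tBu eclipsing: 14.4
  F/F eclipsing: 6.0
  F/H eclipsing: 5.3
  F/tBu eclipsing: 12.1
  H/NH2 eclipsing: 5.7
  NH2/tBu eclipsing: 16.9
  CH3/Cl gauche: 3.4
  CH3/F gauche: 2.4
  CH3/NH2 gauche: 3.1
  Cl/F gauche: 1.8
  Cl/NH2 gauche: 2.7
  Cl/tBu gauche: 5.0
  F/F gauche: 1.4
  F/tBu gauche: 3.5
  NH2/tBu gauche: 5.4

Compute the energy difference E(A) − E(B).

A is staggered. tBu at 120° is gauche with F at 60° (3.5); tBu at 120° is gauche with Cl at 180° (5.0); CH3 at 240° is gauche with NH2 at 300° (3.1); CH3 at 240° is gauche with Cl at 180° (3.4). Total 15.0 kJ/mol.
B is eclipsed. H at 0° is eclipsed with NH2 at 0° (5.7); tBu at 120° is eclipsed with F at 120° (12.1); CH3 at 240° is eclipsed with Cl at 240° (10.9). Total 28.7 kJ/mol.
E(A) − E(B) = 15.0 − 28.7 = -13.7 kJ/mol.

-13.7 kJ/mol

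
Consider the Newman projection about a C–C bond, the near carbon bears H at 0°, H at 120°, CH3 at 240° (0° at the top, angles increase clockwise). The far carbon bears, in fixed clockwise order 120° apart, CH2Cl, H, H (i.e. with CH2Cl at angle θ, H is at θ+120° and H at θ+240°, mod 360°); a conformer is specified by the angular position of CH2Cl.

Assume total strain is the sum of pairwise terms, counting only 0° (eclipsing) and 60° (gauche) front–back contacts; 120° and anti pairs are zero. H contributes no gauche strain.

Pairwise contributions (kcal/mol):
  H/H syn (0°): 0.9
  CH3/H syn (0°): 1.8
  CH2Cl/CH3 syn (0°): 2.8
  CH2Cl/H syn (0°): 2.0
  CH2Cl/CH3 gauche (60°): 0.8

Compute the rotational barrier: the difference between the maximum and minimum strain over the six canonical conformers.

CH2Cl at 0° is eclipsed. H at 0° is eclipsed with CH2Cl at 0° (2.0); H at 120° is eclipsed with H at 120° (0.9); CH3 at 240° is eclipsed with H at 240° (1.8). Total 4.7 kcal/mol.
CH2Cl at 60° (staggered): no non-H gauche contacts → 0.0 kcal/mol.
CH2Cl at 120° is eclipsed. H at 0° is eclipsed with H at 0° (0.9); H at 120° is eclipsed with CH2Cl at 120° (2.0); CH3 at 240° is eclipsed with H at 240° (1.8). Total 4.7 kcal/mol.
CH2Cl at 180° is staggered. CH3 at 240° is gauche with CH2Cl at 180° (0.8). Total 0.8 kcal/mol.
CH2Cl at 240° is eclipsed. H at 0° is eclipsed with H at 0° (0.9); H at 120° is eclipsed with H at 120° (0.9); CH3 at 240° is eclipsed with CH2Cl at 240° (2.8). Total 4.6 kcal/mol.
CH2Cl at 300° is staggered. CH3 at 240° is gauche with CH2Cl at 300° (0.8). Total 0.8 kcal/mol.
Max at 0° (4.7 kcal/mol), min at 60° (0.0 kcal/mol); barrier = 4.7 kcal/mol.

4.7 kcal/mol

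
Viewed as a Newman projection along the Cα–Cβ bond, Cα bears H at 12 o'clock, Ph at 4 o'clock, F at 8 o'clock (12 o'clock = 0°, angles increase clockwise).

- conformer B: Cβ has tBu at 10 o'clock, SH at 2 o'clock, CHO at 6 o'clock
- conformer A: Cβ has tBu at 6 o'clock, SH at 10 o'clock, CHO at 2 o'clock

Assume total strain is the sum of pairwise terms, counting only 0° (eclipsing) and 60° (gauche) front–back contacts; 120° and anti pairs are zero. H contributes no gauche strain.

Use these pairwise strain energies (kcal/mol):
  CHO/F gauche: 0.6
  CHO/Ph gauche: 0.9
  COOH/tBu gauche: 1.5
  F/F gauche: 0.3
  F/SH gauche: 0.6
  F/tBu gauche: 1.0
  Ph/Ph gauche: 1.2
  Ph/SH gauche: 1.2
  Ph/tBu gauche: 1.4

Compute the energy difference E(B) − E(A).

-0.2 kcal/mol

B is staggered. Ph at 120° is gauche with SH at 60° (1.2); Ph at 120° is gauche with CHO at 180° (0.9); F at 240° is gauche with tBu at 300° (1.0); F at 240° is gauche with CHO at 180° (0.6). Total 3.7 kcal/mol.
A is staggered. Ph at 120° is gauche with tBu at 180° (1.4); Ph at 120° is gauche with CHO at 60° (0.9); F at 240° is gauche with tBu at 180° (1.0); F at 240° is gauche with SH at 300° (0.6). Total 3.9 kcal/mol.
E(B) − E(A) = 3.7 − 3.9 = -0.2 kcal/mol.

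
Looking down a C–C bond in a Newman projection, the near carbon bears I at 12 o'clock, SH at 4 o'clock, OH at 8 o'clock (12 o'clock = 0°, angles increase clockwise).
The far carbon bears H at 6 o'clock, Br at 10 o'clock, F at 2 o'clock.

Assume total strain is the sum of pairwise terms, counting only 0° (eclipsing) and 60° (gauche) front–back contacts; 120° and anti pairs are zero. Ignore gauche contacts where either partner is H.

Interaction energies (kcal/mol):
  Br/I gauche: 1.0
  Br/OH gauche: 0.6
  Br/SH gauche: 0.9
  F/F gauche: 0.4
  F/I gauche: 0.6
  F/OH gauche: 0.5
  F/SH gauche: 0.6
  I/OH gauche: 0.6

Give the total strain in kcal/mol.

This conformer (staggered): I–Br gauche, I–F gauche, SH–F gauche, OH–Br gauche; 1.0 + 0.6 + 0.6 + 0.6 = 2.8 kcal/mol.

2.8 kcal/mol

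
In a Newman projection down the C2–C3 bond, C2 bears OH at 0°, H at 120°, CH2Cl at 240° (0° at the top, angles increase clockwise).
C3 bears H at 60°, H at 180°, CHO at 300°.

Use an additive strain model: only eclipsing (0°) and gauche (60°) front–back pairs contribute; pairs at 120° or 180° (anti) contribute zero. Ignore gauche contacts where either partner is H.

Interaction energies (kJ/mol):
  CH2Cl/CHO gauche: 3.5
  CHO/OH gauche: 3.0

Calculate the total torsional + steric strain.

This conformer (staggered): OH(0°)/CHO(300°) gauche 3.0; CH2Cl(240°)/CHO(300°) gauche 3.5 → 6.5 kJ/mol.

6.5 kJ/mol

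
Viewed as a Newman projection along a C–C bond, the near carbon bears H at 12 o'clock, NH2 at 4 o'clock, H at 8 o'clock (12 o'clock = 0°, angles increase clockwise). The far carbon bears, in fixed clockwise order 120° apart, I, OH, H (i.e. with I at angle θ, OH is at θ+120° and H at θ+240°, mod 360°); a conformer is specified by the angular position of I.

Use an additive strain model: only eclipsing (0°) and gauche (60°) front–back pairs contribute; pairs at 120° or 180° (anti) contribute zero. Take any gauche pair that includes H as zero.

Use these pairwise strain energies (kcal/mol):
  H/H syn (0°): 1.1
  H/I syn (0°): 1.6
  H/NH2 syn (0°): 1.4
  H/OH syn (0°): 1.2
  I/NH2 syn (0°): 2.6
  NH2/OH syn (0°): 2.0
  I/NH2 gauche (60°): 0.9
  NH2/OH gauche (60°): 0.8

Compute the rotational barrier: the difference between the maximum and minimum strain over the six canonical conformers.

4.1 kcal/mol

I at 0° (eclipsed): H(0°)/I(0°) eclipsed 1.6; NH2(120°)/OH(120°) eclipsed 2.0; H(240°)/H(240°) eclipsed 1.1 → 4.7 kcal/mol.
I at 60° (staggered): NH2(120°)/I(60°) gauche 0.9; NH2(120°)/OH(180°) gauche 0.8 → 1.7 kcal/mol.
I at 120° (eclipsed): H(0°)/H(0°) eclipsed 1.1; NH2(120°)/I(120°) eclipsed 2.6; H(240°)/OH(240°) eclipsed 1.2 → 4.9 kcal/mol.
I at 180° (staggered): NH2(120°)/I(180°) gauche 0.9 → 0.9 kcal/mol.
I at 240° (eclipsed): H(0°)/OH(0°) eclipsed 1.2; NH2(120°)/H(120°) eclipsed 1.4; H(240°)/I(240°) eclipsed 1.6 → 4.2 kcal/mol.
I at 300° (staggered): NH2(120°)/OH(60°) gauche 0.8 → 0.8 kcal/mol.
Max at 120° (4.9 kcal/mol), min at 300° (0.8 kcal/mol); barrier = 4.1 kcal/mol.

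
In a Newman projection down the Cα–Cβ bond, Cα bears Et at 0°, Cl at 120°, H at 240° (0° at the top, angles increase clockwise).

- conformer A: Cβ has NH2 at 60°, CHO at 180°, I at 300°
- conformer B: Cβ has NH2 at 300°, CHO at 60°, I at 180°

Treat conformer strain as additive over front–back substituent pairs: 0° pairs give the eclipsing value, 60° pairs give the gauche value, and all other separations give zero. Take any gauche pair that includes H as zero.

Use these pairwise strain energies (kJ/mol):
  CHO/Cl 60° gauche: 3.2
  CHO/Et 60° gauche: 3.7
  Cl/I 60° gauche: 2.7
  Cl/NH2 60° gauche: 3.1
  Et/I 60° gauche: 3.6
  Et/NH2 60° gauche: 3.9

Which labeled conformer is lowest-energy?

B

A (staggered): Et(0°)/NH2(60°) gauche 3.9; Et(0°)/I(300°) gauche 3.6; Cl(120°)/NH2(60°) gauche 3.1; Cl(120°)/CHO(180°) gauche 3.2 → 13.8 kJ/mol.
B (staggered): Et(0°)/NH2(300°) gauche 3.9; Et(0°)/CHO(60°) gauche 3.7; Cl(120°)/CHO(60°) gauche 3.2; Cl(120°)/I(180°) gauche 2.7 → 13.5 kJ/mol.
B has the lowest total (13.5 kJ/mol).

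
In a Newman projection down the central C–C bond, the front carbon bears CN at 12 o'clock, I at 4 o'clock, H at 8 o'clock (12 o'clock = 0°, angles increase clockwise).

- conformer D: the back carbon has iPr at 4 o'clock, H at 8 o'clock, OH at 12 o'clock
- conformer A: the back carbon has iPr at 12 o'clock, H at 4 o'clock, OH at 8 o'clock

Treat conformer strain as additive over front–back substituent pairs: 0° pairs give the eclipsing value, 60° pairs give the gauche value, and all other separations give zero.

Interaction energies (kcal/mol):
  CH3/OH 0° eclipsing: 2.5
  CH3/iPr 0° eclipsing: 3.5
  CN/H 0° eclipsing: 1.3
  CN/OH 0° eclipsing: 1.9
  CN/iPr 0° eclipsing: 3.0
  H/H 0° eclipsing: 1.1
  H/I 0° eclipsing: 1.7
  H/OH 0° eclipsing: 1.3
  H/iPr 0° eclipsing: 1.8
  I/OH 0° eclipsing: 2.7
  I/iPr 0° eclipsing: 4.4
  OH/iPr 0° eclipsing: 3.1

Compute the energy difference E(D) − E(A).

+1.4 kcal/mol

D (eclipsed): CN(0°)/OH(0°) eclipsed 1.9; I(120°)/iPr(120°) eclipsed 4.4; H(240°)/H(240°) eclipsed 1.1 → 7.4 kcal/mol.
A (eclipsed): CN(0°)/iPr(0°) eclipsed 3.0; I(120°)/H(120°) eclipsed 1.7; H(240°)/OH(240°) eclipsed 1.3 → 6.0 kcal/mol.
E(D) − E(A) = 7.4 − 6.0 = +1.4 kcal/mol.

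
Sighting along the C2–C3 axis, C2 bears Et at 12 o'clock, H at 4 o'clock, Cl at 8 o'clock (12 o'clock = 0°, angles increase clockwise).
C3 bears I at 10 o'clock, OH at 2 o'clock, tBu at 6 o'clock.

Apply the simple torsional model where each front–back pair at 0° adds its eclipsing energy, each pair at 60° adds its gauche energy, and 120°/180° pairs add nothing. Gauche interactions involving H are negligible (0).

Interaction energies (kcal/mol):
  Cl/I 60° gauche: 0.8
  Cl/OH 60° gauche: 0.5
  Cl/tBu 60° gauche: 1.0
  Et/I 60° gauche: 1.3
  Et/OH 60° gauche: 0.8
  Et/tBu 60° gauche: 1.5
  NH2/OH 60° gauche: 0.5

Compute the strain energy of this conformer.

3.9 kcal/mol

This conformer is staggered. Et at 0° is gauche with I at 300° (1.3); Et at 0° is gauche with OH at 60° (0.8); Cl at 240° is gauche with I at 300° (0.8); Cl at 240° is gauche with tBu at 180° (1.0). Total 3.9 kcal/mol.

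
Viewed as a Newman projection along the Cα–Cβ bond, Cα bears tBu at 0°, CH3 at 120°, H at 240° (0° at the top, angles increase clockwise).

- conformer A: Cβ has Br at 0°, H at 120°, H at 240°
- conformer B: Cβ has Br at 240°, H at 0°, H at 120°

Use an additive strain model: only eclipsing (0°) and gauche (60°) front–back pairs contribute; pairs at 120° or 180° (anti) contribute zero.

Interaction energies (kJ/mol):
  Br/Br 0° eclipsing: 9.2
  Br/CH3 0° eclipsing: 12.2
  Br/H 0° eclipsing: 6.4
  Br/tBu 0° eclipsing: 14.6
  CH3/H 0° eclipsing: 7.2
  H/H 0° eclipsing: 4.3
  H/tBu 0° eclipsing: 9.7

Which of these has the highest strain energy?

A

A (eclipsed): tBu(0°)/Br(0°) eclipsed 14.6; CH3(120°)/H(120°) eclipsed 7.2; H(240°)/H(240°) eclipsed 4.3 → 26.1 kJ/mol.
B (eclipsed): tBu(0°)/H(0°) eclipsed 9.7; CH3(120°)/H(120°) eclipsed 7.2; H(240°)/Br(240°) eclipsed 6.4 → 23.3 kJ/mol.
A has the highest total (26.1 kJ/mol).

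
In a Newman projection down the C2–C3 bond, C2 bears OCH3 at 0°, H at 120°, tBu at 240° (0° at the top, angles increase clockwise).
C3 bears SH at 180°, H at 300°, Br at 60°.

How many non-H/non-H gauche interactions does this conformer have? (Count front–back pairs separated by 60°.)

2

Non-H gauche pairs: OCH3(0°)/Br(60°); tBu(240°)/SH(180°) — 2 interactions.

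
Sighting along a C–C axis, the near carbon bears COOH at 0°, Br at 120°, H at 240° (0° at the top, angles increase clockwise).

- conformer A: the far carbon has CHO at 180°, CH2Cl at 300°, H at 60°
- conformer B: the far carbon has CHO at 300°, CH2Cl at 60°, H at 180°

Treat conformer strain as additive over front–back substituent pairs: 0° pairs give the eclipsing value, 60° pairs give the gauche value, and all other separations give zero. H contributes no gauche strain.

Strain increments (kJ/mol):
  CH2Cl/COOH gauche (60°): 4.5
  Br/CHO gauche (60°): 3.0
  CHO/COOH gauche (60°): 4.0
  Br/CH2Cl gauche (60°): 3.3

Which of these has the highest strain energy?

B

A (staggered): COOH(0°)/CH2Cl(300°) gauche 4.5; Br(120°)/CHO(180°) gauche 3.0 → 7.5 kJ/mol.
B (staggered): COOH(0°)/CHO(300°) gauche 4.0; COOH(0°)/CH2Cl(60°) gauche 4.5; Br(120°)/CH2Cl(60°) gauche 3.3 → 11.8 kJ/mol.
B has the highest total (11.8 kJ/mol).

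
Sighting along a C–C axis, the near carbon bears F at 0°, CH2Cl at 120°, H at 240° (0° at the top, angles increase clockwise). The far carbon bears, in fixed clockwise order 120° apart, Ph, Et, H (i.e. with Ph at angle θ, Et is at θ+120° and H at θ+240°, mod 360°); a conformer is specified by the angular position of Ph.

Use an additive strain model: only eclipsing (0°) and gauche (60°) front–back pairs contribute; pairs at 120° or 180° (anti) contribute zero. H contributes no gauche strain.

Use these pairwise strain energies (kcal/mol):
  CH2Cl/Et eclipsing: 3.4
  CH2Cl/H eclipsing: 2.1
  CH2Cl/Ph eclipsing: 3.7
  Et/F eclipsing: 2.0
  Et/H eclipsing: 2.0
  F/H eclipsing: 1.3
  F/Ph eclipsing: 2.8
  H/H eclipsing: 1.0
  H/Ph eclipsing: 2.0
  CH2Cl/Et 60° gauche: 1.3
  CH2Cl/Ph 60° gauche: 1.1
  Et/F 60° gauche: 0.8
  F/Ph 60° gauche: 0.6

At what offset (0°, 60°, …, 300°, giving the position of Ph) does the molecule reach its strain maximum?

Ph at 0° is eclipsed. F at 0° is eclipsed with Ph at 0° (2.8); CH2Cl at 120° is eclipsed with Et at 120° (3.4); H at 240° is eclipsed with H at 240° (1.0). Total 7.2 kcal/mol.
Ph at 60° is staggered. F at 0° is gauche with Ph at 60° (0.6); CH2Cl at 120° is gauche with Ph at 60° (1.1); CH2Cl at 120° is gauche with Et at 180° (1.3). Total 3.0 kcal/mol.
Ph at 120° is eclipsed. F at 0° is eclipsed with H at 0° (1.3); CH2Cl at 120° is eclipsed with Ph at 120° (3.7); H at 240° is eclipsed with Et at 240° (2.0). Total 7.0 kcal/mol.
Ph at 180° is staggered. F at 0° is gauche with Et at 300° (0.8); CH2Cl at 120° is gauche with Ph at 180° (1.1). Total 1.9 kcal/mol.
Ph at 240° is eclipsed. F at 0° is eclipsed with Et at 0° (2.0); CH2Cl at 120° is eclipsed with H at 120° (2.1); H at 240° is eclipsed with Ph at 240° (2.0). Total 6.1 kcal/mol.
Ph at 300° is staggered. F at 0° is gauche with Ph at 300° (0.6); F at 0° is gauche with Et at 60° (0.8); CH2Cl at 120° is gauche with Et at 60° (1.3). Total 2.7 kcal/mol.
The maximum (7.2 kcal/mol) occurs with Ph at 0°.

0°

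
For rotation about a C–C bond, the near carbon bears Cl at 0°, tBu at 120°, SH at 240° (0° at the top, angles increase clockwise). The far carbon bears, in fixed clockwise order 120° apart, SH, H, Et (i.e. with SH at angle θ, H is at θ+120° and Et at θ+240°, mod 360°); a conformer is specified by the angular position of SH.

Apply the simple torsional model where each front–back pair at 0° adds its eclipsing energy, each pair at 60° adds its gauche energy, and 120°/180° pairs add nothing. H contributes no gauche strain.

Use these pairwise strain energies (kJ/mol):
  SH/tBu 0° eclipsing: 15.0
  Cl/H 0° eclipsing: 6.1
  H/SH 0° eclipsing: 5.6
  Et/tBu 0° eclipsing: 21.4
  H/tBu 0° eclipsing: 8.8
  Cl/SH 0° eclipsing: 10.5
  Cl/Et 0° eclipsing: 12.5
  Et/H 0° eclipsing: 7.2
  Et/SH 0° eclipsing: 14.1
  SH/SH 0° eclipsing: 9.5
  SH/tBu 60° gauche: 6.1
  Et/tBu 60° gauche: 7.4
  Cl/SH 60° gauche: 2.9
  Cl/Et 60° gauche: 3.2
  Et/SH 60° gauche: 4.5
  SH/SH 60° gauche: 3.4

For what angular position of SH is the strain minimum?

60°

SH at 0° (eclipsed): Cl–SH eclipsed, tBu–H eclipsed, SH–Et eclipsed; 10.5 + 8.8 + 14.1 = 33.4 kJ/mol.
SH at 60° (staggered): Cl–SH gauche, Cl–Et gauche, tBu–SH gauche, SH–Et gauche; 2.9 + 3.2 + 6.1 + 4.5 = 16.7 kJ/mol.
SH at 120° (eclipsed): Cl–Et eclipsed, tBu–SH eclipsed, SH–H eclipsed; 12.5 + 15.0 + 5.6 = 33.1 kJ/mol.
SH at 180° (staggered): Cl–Et gauche, tBu–SH gauche, tBu–Et gauche, SH–SH gauche; 3.2 + 6.1 + 7.4 + 3.4 = 20.1 kJ/mol.
SH at 240° (eclipsed): Cl–H eclipsed, tBu–Et eclipsed, SH–SH eclipsed; 6.1 + 21.4 + 9.5 = 37.0 kJ/mol.
SH at 300° (staggered): Cl–SH gauche, tBu–Et gauche, SH–SH gauche, SH–Et gauche; 2.9 + 7.4 + 3.4 + 4.5 = 18.2 kJ/mol.
The minimum (16.7 kJ/mol) occurs with SH at 60°.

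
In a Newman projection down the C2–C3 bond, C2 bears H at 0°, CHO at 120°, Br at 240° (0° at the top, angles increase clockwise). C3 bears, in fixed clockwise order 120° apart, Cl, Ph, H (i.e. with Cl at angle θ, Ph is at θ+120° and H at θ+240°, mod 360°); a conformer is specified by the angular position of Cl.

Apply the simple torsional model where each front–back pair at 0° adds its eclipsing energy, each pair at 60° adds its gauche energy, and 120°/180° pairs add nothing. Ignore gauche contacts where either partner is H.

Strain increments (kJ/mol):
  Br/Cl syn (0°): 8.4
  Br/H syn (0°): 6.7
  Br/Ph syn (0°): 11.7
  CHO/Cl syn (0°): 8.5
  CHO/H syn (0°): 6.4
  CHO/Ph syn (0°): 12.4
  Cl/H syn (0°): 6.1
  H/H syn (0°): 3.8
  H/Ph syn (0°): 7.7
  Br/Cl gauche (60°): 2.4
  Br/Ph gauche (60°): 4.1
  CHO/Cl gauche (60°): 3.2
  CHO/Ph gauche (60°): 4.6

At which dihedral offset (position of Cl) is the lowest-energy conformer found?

300°

Cl at 0° (eclipsed): H(0°)/Cl(0°) eclipsed 6.1; CHO(120°)/Ph(120°) eclipsed 12.4; Br(240°)/H(240°) eclipsed 6.7 → 25.2 kJ/mol.
Cl at 60° (staggered): CHO(120°)/Cl(60°) gauche 3.2; CHO(120°)/Ph(180°) gauche 4.6; Br(240°)/Ph(180°) gauche 4.1 → 11.9 kJ/mol.
Cl at 120° (eclipsed): H(0°)/H(0°) eclipsed 3.8; CHO(120°)/Cl(120°) eclipsed 8.5; Br(240°)/Ph(240°) eclipsed 11.7 → 24.0 kJ/mol.
Cl at 180° (staggered): CHO(120°)/Cl(180°) gauche 3.2; Br(240°)/Cl(180°) gauche 2.4; Br(240°)/Ph(300°) gauche 4.1 → 9.7 kJ/mol.
Cl at 240° (eclipsed): H(0°)/Ph(0°) eclipsed 7.7; CHO(120°)/H(120°) eclipsed 6.4; Br(240°)/Cl(240°) eclipsed 8.4 → 22.5 kJ/mol.
Cl at 300° (staggered): CHO(120°)/Ph(60°) gauche 4.6; Br(240°)/Cl(300°) gauche 2.4 → 7.0 kJ/mol.
The minimum (7.0 kJ/mol) occurs with Cl at 300°.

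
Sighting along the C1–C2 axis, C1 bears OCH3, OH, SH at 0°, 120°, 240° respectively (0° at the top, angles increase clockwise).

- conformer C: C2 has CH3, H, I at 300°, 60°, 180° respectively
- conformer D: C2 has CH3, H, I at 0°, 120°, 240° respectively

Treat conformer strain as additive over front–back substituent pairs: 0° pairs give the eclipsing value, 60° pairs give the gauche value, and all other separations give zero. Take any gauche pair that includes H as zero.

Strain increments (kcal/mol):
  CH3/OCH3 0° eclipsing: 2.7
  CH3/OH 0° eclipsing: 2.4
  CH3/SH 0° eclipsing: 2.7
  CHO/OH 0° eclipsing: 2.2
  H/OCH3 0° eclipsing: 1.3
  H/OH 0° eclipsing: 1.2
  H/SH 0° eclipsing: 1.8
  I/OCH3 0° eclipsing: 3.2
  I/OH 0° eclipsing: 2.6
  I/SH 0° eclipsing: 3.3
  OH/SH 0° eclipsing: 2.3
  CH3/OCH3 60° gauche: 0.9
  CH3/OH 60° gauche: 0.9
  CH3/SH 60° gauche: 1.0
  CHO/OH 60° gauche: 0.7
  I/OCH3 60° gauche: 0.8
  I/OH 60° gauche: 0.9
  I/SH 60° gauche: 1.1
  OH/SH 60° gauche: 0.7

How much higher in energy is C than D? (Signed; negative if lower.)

C (staggered): OCH3(0°)/CH3(300°) gauche 0.9; OH(120°)/I(180°) gauche 0.9; SH(240°)/CH3(300°) gauche 1.0; SH(240°)/I(180°) gauche 1.1 → 3.9 kcal/mol.
D (eclipsed): OCH3(0°)/CH3(0°) eclipsed 2.7; OH(120°)/H(120°) eclipsed 1.2; SH(240°)/I(240°) eclipsed 3.3 → 7.2 kcal/mol.
E(C) − E(D) = 3.9 − 7.2 = -3.3 kcal/mol.

-3.3 kcal/mol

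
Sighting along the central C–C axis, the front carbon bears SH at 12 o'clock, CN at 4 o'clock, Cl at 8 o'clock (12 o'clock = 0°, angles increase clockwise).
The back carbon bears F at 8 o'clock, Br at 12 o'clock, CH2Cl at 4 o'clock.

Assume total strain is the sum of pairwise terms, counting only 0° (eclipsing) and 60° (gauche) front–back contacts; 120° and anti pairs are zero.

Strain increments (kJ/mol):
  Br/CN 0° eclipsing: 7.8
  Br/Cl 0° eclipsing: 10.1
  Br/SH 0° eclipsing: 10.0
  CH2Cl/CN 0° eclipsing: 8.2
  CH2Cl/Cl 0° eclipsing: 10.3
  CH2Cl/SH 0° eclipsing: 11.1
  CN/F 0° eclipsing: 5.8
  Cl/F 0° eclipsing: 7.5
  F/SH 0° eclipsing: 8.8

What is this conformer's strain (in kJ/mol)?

This conformer (eclipsed): SH(0°)/Br(0°) eclipsed 10.0; CN(120°)/CH2Cl(120°) eclipsed 8.2; Cl(240°)/F(240°) eclipsed 7.5 → 25.7 kJ/mol.

25.7 kJ/mol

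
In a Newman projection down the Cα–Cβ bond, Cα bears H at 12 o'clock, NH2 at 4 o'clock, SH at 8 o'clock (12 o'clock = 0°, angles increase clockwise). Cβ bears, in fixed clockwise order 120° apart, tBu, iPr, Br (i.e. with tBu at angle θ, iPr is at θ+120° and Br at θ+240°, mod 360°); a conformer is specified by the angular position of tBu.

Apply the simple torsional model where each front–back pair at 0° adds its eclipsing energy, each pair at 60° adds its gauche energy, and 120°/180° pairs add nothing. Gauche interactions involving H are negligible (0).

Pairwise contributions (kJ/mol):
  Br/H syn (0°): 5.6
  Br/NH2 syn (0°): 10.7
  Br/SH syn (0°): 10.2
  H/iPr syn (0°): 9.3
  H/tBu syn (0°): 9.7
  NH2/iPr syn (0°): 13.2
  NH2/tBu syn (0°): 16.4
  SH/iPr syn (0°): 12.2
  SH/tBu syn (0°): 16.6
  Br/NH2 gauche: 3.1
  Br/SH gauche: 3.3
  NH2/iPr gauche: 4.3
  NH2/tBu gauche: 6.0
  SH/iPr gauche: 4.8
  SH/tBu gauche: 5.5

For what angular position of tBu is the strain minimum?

tBu at 0° (eclipsed): H(0°)/tBu(0°) eclipsed 9.7; NH2(120°)/iPr(120°) eclipsed 13.2; SH(240°)/Br(240°) eclipsed 10.2 → 33.1 kJ/mol.
tBu at 60° (staggered): NH2(120°)/tBu(60°) gauche 6.0; NH2(120°)/iPr(180°) gauche 4.3; SH(240°)/iPr(180°) gauche 4.8; SH(240°)/Br(300°) gauche 3.3 → 18.4 kJ/mol.
tBu at 120° (eclipsed): H(0°)/Br(0°) eclipsed 5.6; NH2(120°)/tBu(120°) eclipsed 16.4; SH(240°)/iPr(240°) eclipsed 12.2 → 34.2 kJ/mol.
tBu at 180° (staggered): NH2(120°)/tBu(180°) gauche 6.0; NH2(120°)/Br(60°) gauche 3.1; SH(240°)/tBu(180°) gauche 5.5; SH(240°)/iPr(300°) gauche 4.8 → 19.4 kJ/mol.
tBu at 240° (eclipsed): H(0°)/iPr(0°) eclipsed 9.3; NH2(120°)/Br(120°) eclipsed 10.7; SH(240°)/tBu(240°) eclipsed 16.6 → 36.6 kJ/mol.
tBu at 300° (staggered): NH2(120°)/iPr(60°) gauche 4.3; NH2(120°)/Br(180°) gauche 3.1; SH(240°)/tBu(300°) gauche 5.5; SH(240°)/Br(180°) gauche 3.3 → 16.2 kJ/mol.
The minimum (16.2 kJ/mol) occurs with tBu at 300°.

300°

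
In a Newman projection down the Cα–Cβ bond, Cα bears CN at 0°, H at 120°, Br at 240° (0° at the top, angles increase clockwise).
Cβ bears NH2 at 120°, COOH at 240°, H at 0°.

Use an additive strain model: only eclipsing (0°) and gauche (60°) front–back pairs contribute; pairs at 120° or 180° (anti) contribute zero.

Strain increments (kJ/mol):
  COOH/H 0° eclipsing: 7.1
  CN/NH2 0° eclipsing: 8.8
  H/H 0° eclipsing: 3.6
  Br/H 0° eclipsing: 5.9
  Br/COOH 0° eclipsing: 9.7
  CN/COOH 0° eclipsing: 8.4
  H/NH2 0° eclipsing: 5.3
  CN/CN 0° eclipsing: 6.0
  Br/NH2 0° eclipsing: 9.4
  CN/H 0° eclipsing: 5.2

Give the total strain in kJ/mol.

This conformer (eclipsed): CN(0°)/H(0°) eclipsed 5.2; H(120°)/NH2(120°) eclipsed 5.3; Br(240°)/COOH(240°) eclipsed 9.7 → 20.2 kJ/mol.

20.2 kJ/mol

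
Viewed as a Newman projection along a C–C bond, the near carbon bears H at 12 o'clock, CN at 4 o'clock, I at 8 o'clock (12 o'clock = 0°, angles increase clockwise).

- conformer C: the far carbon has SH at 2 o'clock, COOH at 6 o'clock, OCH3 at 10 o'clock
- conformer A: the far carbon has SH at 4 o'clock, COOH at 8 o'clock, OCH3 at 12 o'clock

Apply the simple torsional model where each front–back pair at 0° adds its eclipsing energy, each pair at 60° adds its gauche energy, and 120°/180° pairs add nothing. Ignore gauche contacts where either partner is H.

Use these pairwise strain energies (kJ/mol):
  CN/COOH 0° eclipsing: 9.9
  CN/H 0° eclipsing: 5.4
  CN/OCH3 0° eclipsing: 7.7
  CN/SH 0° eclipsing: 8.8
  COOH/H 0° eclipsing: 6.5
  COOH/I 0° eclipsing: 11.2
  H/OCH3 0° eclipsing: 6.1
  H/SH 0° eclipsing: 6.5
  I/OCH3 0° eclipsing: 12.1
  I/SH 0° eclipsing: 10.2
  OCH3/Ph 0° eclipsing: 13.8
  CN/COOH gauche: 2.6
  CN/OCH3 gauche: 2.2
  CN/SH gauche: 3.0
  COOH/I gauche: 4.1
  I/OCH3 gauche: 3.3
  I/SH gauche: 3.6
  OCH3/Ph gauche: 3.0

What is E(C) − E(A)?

C (staggered): CN(120°)/SH(60°) gauche 3.0; CN(120°)/COOH(180°) gauche 2.6; I(240°)/COOH(180°) gauche 4.1; I(240°)/OCH3(300°) gauche 3.3 → 13.0 kJ/mol.
A (eclipsed): H(0°)/OCH3(0°) eclipsed 6.1; CN(120°)/SH(120°) eclipsed 8.8; I(240°)/COOH(240°) eclipsed 11.2 → 26.1 kJ/mol.
E(C) − E(A) = 13.0 − 26.1 = -13.1 kJ/mol.

-13.1 kJ/mol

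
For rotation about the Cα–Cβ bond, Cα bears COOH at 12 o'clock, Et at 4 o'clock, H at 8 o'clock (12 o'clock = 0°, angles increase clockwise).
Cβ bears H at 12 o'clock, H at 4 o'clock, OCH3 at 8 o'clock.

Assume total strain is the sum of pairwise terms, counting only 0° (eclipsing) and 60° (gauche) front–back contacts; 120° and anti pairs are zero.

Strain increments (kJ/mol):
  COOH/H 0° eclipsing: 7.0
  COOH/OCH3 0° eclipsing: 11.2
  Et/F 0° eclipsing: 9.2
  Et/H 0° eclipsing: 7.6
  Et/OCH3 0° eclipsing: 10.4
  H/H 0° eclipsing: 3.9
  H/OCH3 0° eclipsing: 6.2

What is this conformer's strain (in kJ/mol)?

20.8 kJ/mol

This conformer (eclipsed): COOH–H eclipsed, Et–H eclipsed, H–OCH3 eclipsed; 7.0 + 7.6 + 6.2 = 20.8 kJ/mol.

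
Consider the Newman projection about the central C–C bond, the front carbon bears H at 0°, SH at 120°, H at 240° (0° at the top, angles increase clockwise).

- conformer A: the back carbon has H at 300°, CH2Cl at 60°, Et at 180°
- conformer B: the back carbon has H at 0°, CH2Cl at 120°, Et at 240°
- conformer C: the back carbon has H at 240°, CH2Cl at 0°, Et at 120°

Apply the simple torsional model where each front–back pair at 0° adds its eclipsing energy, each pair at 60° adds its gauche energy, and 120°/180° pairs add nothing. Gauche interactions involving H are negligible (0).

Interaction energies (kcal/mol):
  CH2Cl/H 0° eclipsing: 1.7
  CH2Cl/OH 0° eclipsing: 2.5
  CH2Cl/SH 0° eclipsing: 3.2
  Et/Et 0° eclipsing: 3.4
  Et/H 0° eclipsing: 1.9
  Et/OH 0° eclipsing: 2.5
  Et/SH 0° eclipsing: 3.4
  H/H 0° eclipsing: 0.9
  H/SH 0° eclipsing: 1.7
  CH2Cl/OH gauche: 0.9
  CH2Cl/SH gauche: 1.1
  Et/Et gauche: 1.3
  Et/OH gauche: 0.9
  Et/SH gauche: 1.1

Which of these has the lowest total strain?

A

A (staggered): SH–CH2Cl gauche, SH–Et gauche; 1.1 + 1.1 = 2.2 kcal/mol.
B (eclipsed): H–H eclipsed, SH–CH2Cl eclipsed, H–Et eclipsed; 0.9 + 3.2 + 1.9 = 6.0 kcal/mol.
C (eclipsed): H–CH2Cl eclipsed, SH–Et eclipsed, H–H eclipsed; 1.7 + 3.4 + 0.9 = 6.0 kcal/mol.
A has the lowest total (2.2 kcal/mol).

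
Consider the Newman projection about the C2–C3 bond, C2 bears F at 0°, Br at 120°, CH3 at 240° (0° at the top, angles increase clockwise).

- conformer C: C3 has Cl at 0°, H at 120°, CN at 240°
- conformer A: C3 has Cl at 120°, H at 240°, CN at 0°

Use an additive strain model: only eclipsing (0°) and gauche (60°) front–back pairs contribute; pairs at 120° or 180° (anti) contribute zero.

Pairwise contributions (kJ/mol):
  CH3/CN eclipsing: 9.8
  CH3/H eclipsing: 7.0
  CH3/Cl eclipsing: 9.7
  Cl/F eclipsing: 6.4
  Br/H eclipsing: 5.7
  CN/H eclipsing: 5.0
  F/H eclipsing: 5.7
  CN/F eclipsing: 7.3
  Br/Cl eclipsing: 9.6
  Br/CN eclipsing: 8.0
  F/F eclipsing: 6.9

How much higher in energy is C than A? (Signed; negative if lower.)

-2.0 kJ/mol

C (eclipsed): F(0°)/Cl(0°) eclipsed 6.4; Br(120°)/H(120°) eclipsed 5.7; CH3(240°)/CN(240°) eclipsed 9.8 → 21.9 kJ/mol.
A (eclipsed): F(0°)/CN(0°) eclipsed 7.3; Br(120°)/Cl(120°) eclipsed 9.6; CH3(240°)/H(240°) eclipsed 7.0 → 23.9 kJ/mol.
E(C) − E(A) = 21.9 − 23.9 = -2.0 kJ/mol.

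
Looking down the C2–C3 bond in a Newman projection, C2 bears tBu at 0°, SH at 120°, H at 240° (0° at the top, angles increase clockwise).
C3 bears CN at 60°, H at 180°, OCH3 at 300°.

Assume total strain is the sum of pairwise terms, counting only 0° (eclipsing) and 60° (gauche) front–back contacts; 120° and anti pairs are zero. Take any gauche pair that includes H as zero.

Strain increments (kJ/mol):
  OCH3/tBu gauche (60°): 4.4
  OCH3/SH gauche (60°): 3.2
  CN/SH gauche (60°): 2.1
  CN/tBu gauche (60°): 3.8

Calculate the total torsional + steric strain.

10.3 kJ/mol

This conformer (staggered): tBu–CN gauche, tBu–OCH3 gauche, SH–CN gauche; 3.8 + 4.4 + 2.1 = 10.3 kJ/mol.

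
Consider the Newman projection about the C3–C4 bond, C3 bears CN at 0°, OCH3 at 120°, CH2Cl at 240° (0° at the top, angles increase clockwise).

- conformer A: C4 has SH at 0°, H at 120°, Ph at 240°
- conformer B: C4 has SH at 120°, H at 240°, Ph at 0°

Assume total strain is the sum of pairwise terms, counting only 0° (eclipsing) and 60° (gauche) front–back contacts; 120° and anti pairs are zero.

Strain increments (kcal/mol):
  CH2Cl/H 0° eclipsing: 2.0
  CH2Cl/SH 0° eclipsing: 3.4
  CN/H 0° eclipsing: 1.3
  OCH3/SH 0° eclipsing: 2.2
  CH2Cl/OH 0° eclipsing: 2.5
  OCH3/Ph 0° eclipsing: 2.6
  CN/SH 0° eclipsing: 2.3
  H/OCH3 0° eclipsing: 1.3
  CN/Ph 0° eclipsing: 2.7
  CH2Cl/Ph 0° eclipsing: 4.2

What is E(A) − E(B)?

A is eclipsed. CN at 0° is eclipsed with SH at 0° (2.3); OCH3 at 120° is eclipsed with H at 120° (1.3); CH2Cl at 240° is eclipsed with Ph at 240° (4.2). Total 7.8 kcal/mol.
B is eclipsed. CN at 0° is eclipsed with Ph at 0° (2.7); OCH3 at 120° is eclipsed with SH at 120° (2.2); CH2Cl at 240° is eclipsed with H at 240° (2.0). Total 6.9 kcal/mol.
E(A) − E(B) = 7.8 − 6.9 = +0.9 kcal/mol.

+0.9 kcal/mol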